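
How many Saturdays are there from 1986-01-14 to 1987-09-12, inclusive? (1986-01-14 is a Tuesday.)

87

1986-01-14 is a Tuesday; the first Saturday on or after it is 1986-01-18 (4 days later).
From 1986-01-18 to 1987-09-12: 347 + 255 = 602 days (rest of 1986, to 1987-09-12 in 1987).
602 ÷ 7 = 86 full weeks with remainder 0, so 86 more Saturdays after the first → 87.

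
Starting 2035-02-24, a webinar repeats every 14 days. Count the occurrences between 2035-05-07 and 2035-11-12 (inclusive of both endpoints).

13

Occurrences land 14·i days after 2035-02-24 for i = 0, 1, 2, …
2035-05-07 is 72 days after the start; 72 ÷ 14 = 5 remainder 2; since the remainder is 2, round up to i = 6. First occurrence in the window: #7 on 2035-05-19 (6×14 = 84 days in).
2035-11-12 is 261 days after the start; 261 ÷ 14 = 18 remainder 9. Last occurrence in the window: #19 on 2035-11-03.
Occurrences #7 through #19: 13 in total.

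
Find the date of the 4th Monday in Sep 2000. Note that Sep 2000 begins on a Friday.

Sep 25, 2000

Sep 2000 begins on a Friday, so the first Monday is Sep 4 (3 days later).
The 4th Monday is 3 weeks later: 4 + 21 = 25.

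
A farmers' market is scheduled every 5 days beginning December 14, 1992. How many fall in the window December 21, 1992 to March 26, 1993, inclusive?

19

Occurrences land 5·i days after December 14, 1992 for i = 0, 1, 2, …
December 21, 1992 is 7 days after the start; 7 ÷ 5 = 1 remainder 2; since the remainder is 2, round up to i = 2. First occurrence in the window: #3 on December 24, 1992 (2×5 = 10 days in).
March 26, 1993 is 102 days after the start; 102 ÷ 5 = 20 remainder 2. Last occurrence in the window: #21 on March 24, 1993.
Occurrences #3 through #21: 19 in total.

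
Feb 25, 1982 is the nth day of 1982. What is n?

56

Days in months before Feb: 31 = 31.
Plus 25 days into Feb → day 56.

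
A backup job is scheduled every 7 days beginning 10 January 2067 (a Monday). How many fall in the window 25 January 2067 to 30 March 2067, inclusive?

Occurrences land 7·i days after 10 January 2067 for i = 0, 1, 2, …
25 January 2067 is 15 days after the start; 15 ÷ 7 = 2 remainder 1; since the remainder is 1, round up to i = 3. First occurrence in the window: #4 on 31 January 2067 (3×7 = 21 days in).
30 March 2067 is 79 days after the start; 79 ÷ 7 = 11 remainder 2. Last occurrence in the window: #12 on 28 March 2067.
Occurrences #4 through #12: 9 in total.

9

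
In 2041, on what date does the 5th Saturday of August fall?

August 2041 begins on a Thursday, so the first Saturday is August 3 (2 days later).
The 5th Saturday is 4 weeks later: 3 + 28 = 31.

31 August 2041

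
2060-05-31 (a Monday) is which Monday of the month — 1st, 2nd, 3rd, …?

Day 31 falls in week ⌈31/7⌉ of the month.
Days 1–7 hold the 1st Monday, 8–14 the 2nd, 15–21 the 3rd, 22–28 the 4th, 29–31 the 5th.
31 is in the range for the 5th.

5th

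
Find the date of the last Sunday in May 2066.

The first Sunday of May 2066 is May 2.
May 2066 has 31 days. Adding weeks: 2, 9, 16, 23, 30 — the last one ≤ 31 is the 30th.

May 30, 2066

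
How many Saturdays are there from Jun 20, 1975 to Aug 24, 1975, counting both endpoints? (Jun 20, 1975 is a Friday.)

10

Jun 20, 1975 is a Friday; the first Saturday on or after it is Jun 21, 1975 (1 day later).
From Jun 21, 1975 to Aug 24, 1975: 9 + 31 + 24 = 64 days (rest of Jun, Jul, Aug).
64 ÷ 7 = 9 full weeks with remainder 1, so 9 more Saturdays after the first → 10.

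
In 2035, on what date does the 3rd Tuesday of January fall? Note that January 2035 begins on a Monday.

January 2035 begins on a Monday, so the first Tuesday is January 2 (1 day later).
The 3rd Tuesday is 2 weeks later: 2 + 14 = 16.

2035-01-16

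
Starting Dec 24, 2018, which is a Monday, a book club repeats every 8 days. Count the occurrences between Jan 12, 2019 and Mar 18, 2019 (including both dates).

8

Occurrences land 8·i days after Dec 24, 2018 for i = 0, 1, 2, …
Jan 12, 2019 is 19 days after the start; 19 ÷ 8 = 2 remainder 3; since the remainder is 3, round up to i = 3. First occurrence in the window: #4 on Jan 17, 2019 (3×8 = 24 days in).
Mar 18, 2019 is 84 days after the start; 84 ÷ 8 = 10 remainder 4. Last occurrence in the window: #11 on Mar 14, 2019.
Occurrences #4 through #11: 8 in total.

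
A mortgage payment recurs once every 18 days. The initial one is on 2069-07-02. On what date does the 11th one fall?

2069-12-29

The 11th occurrence is 10 intervals after the first: 10 × 18 = 180 days after 2069-07-02.
July has 31 days — 29 days to the end of July leaves 151.
August has 31 days (120 left).
September has 30 days (90 left).
October has 31 days (59 left).
November has 30 days (29 left).
29 days into December → 2069-12-29.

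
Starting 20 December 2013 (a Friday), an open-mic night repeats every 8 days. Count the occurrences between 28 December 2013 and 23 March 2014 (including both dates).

11

Occurrences land 8·i days after 20 December 2013 for i = 0, 1, 2, …
28 December 2013 is 8 days after the start; 8 ÷ 8 = 1 remainder 0. First occurrence in the window: #2 on 28 December 2013 (1×8 = 8 days in).
23 March 2014 is 93 days after the start; 93 ÷ 8 = 11 remainder 5. Last occurrence in the window: #12 on 18 March 2014.
Occurrences #2 through #12: 11 in total.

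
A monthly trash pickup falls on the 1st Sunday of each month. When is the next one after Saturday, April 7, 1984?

April 1984 starts on a Sunday, so its 1st Sunday is April 1, 1984.
That is not after April 7, 1984, so look at May 1984.
May 1984 starts on a Tuesday, so its 1st Sunday is May 6, 1984 (5 days in).

May 6, 1984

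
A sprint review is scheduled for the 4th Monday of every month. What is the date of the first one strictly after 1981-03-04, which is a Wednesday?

March 1981 starts on a Sunday; its first Monday is the 2nd, so the 4th Monday is the 23rd — 1981-03-23.
1981-03-23 is after 1981-03-04, so that is the next one.

1981-03-23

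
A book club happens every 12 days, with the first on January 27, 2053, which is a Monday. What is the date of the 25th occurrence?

The 25th occurrence is 24 intervals after the first: 24 × 12 = 288 days after January 27, 2053.
January has 31 days — 4 days to the end of January leaves 284.
February has 28 days (256 left).
March has 31 days (225 left).
April has 30 days (195 left).
May has 31 days (164 left).
June has 30 days (134 left).
July has 31 days (103 left).
August has 31 days (72 left).
September has 30 days (42 left).
October has 31 days (11 left).
11 days into November → November 11, 2053.

November 11, 2053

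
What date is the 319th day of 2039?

Nov 15, 2039

Jan has 31 days (319 − 31 = 288 remain).
Feb has 28 days (288 − 28 = 260 remain).
Mar has 31 days (260 − 31 = 229 remain).
Apr has 30 days (229 − 30 = 199 remain).
May has 31 days (199 − 31 = 168 remain).
Jun has 30 days (168 − 30 = 138 remain).
Jul has 31 days (138 − 31 = 107 remain).
Aug has 31 days (107 − 31 = 76 remain).
Sep has 30 days (76 − 30 = 46 remain).
Oct has 31 days (46 − 31 = 15 remain).
15 into Nov → Nov 15.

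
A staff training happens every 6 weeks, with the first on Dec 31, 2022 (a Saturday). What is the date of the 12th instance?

Apr 6, 2024

The 12th occurrence is 11 intervals after the first: 11 × 42 = 462 days after Dec 31, 2022.
Dec has 31 days — 0 days to the end of Dec leaves 462.
2023 has 365 days (97 left).
Jan has 31 days (66 left).
Feb has 29 days (37 left).
Mar has 31 days (6 left).
6 days into Apr → Apr 6, 2024.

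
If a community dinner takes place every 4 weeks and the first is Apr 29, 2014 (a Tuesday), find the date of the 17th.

The 17th occurrence is 16 intervals after the first: 16 × 28 = 448 days after Apr 29, 2014.
Apr has 30 days — 1 day to the end of Apr leaves 447.
From end of Apr to end of 2014 is 245 days (202 left).
Jan has 31 days (171 left).
Feb has 28 days (143 left).
Mar has 31 days (112 left).
Apr has 30 days (82 left).
May has 31 days (51 left).
Jun has 30 days (21 left).
21 days into Jul → Jul 21, 2015.

Jul 21, 2015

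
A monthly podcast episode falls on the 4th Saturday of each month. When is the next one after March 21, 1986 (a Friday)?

March 1986 starts on a Saturday; its first Saturday is the 1st, so the 4th Saturday is the 22nd — March 22, 1986.
March 22, 1986 is after March 21, 1986, so that is the next one.

March 22, 1986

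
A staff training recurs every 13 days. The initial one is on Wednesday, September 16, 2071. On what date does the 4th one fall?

The 4th occurrence is 3 intervals after the first: 3 × 13 = 39 days after September 16, 2071.
September has 30 days — 14 days to the end of September leaves 25.
25 days into October → October 25, 2071.

October 25, 2071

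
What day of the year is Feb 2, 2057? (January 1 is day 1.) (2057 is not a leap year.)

33

Days in months before Feb: 31 = 31.
Plus 2 days into Feb → day 33.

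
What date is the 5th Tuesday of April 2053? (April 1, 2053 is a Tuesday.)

April 2053 begins on a Tuesday, so the first Tuesday is April 1.
The 5th Tuesday is 4 weeks later: 1 + 28 = 29.

April 29, 2053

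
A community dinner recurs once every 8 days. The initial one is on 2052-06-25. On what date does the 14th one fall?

The 14th occurrence is 13 intervals after the first: 13 × 8 = 104 days after 2052-06-25.
June has 30 days — 5 days to the end of June leaves 99.
July has 31 days (68 left).
August has 31 days (37 left).
September has 30 days (7 left).
7 days into October → 2052-10-07.

2052-10-07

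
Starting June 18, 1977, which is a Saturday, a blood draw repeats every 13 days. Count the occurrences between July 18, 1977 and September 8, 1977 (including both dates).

Occurrences land 13·i days after June 18, 1977 for i = 0, 1, 2, …
July 18, 1977 is 30 days after the start; 30 ÷ 13 = 2 remainder 4; since the remainder is 4, round up to i = 3. First occurrence in the window: #4 on July 27, 1977 (3×13 = 39 days in).
September 8, 1977 is 82 days after the start; 82 ÷ 13 = 6 remainder 4. Last occurrence in the window: #7 on September 4, 1977.
Occurrences #4 through #7: 4 in total.

4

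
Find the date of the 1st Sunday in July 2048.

2048-07-05

July 2048 begins on a Wednesday, so the first Sunday is July 5 (4 days later).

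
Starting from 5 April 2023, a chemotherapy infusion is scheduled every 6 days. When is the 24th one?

21 August 2023

The 24th occurrence is 23 intervals after the first: 23 × 6 = 138 days after 5 April 2023.
April has 30 days — 25 days to the end of April leaves 113.
May has 31 days (82 left).
June has 30 days (52 left).
July has 31 days (21 left).
21 days into August → 21 August 2023.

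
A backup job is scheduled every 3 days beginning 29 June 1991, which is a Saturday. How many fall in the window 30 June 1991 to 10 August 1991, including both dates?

Occurrences land 3·i days after 29 June 1991 for i = 0, 1, 2, …
30 June 1991 is 1 day after the start; 1 ÷ 3 = 0 remainder 1; since the remainder is 1, round up to i = 1. First occurrence in the window: #2 on 2 July 1991 (1×3 = 3 days in).
10 August 1991 is 42 days after the start; 42 ÷ 3 = 14 remainder 0. Last occurrence in the window: #15 on 10 August 1991.
Occurrences #2 through #15: 14 in total.

14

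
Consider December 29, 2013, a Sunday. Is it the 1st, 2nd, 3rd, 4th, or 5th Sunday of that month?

Day 29 falls in week ⌈29/7⌉ of the month.
Days 1–7 hold the 1st Sunday, 8–14 the 2nd, 15–21 the 3rd, 22–28 the 4th, 29–31 the 5th.
29 is in the range for the 5th.

5th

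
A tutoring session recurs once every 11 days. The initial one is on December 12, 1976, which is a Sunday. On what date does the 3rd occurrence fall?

The 3rd occurrence is 2 intervals after the first: 2 × 11 = 22 days after December 12, 1976.
December has 31 days — 19 days to the end of December leaves 3.
3 days into January → January 3, 1977.

January 3, 1977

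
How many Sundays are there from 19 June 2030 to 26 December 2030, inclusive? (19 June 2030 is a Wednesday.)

19 June 2030 is a Wednesday; the first Sunday on or after it is 23 June 2030 (4 days later).
From 23 June 2030 to 26 December 2030: 7 + 31 + 31 + 30 + 31 + 30 + 26 = 186 days (rest of June, July, August, September, October, November, December).
186 ÷ 7 = 26 full weeks with remainder 4, so 26 more Sundays after the first → 27.

27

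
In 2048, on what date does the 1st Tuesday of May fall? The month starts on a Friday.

May 2048 begins on a Friday, so the first Tuesday is May 5 (4 days later).

5 May 2048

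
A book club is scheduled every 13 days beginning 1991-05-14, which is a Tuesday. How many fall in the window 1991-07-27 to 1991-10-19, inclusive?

Occurrences land 13·i days after 1991-05-14 for i = 0, 1, 2, …
1991-07-27 is 74 days after the start; 74 ÷ 13 = 5 remainder 9; since the remainder is 9, round up to i = 6. First occurrence in the window: #7 on 1991-07-31 (6×13 = 78 days in).
1991-10-19 is 158 days after the start; 158 ÷ 13 = 12 remainder 2. Last occurrence in the window: #13 on 1991-10-17.
Occurrences #7 through #13: 7 in total.

7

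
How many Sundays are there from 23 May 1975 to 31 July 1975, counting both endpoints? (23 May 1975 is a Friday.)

10

23 May 1975 is a Friday; the first Sunday on or after it is 25 May 1975 (2 days later).
From 25 May 1975 to 31 July 1975: 6 + 30 + 31 = 67 days (rest of May, June, July).
67 ÷ 7 = 9 full weeks with remainder 4, so 9 more Sundays after the first → 10.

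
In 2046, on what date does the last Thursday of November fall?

29 November 2046

November 2046 begins on a Thursday, so the first Thursday is November 1.
November 2046 has 30 days. Adding weeks: 1, 8, 15, 22, 29 — the last one ≤ 30 is the 29th.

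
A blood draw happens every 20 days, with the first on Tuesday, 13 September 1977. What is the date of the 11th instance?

1 April 1978

The 11th occurrence is 10 intervals after the first: 10 × 20 = 200 days after 13 September 1977.
September has 30 days — 17 days to the end of September leaves 183.
October has 31 days (152 left).
November has 30 days (122 left).
December has 31 days (91 left).
January has 31 days (60 left).
February has 28 days (32 left).
March has 31 days (1 left).
1 day into April → 1 April 1978.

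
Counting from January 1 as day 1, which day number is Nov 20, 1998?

324

Days in months before Nov: 31 + 28 + 31 + 30 + 31 + 30 + 31 + 31 + 30 + 31 = 304.
Plus 20 days into Nov → day 324.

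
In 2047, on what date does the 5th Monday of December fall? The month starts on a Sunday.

December 2047 begins on a Sunday, so the first Monday is December 2 (1 day later).
The 5th Monday is 4 weeks later: 2 + 28 = 30.

2047-12-30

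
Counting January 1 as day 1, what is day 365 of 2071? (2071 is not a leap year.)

January has 31 days (365 − 31 = 334 remain).
February has 28 days (334 − 28 = 306 remain).
March has 31 days (306 − 31 = 275 remain).
April has 30 days (275 − 30 = 245 remain).
May has 31 days (245 − 31 = 214 remain).
June has 30 days (214 − 30 = 184 remain).
July has 31 days (184 − 31 = 153 remain).
August has 31 days (153 − 31 = 122 remain).
September has 30 days (122 − 30 = 92 remain).
October has 31 days (92 − 31 = 61 remain).
November has 30 days (61 − 30 = 31 remain).
31 into December → December 31.

December 31, 2071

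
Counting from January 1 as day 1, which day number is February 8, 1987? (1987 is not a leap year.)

Days in months before February: 31 = 31.
Plus 8 days into February → day 39.

39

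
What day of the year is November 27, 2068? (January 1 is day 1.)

332

Days in months before November: 31 + 29 + 31 + 30 + 31 + 30 + 31 + 31 + 30 + 31 = 305.
Plus 27 days into November → day 332.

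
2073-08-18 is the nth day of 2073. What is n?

Days in months before August: 31 + 28 + 31 + 30 + 31 + 30 + 31 = 212.
Plus 18 days into August → day 230.

230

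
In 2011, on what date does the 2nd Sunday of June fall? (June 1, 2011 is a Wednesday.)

2011-06-12

June 2011 begins on a Wednesday, so the first Sunday is June 5 (4 days later).
The 2nd Sunday is 1 weeks later: 5 + 7 = 12.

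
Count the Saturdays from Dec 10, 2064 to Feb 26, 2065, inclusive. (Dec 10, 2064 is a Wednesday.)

Dec 10, 2064 is a Wednesday; the first Saturday on or after it is Dec 13, 2064 (3 days later).
From Dec 13, 2064 to Feb 26, 2065: 18 + 31 + 26 = 75 days (rest of Dec, Jan, Feb).
75 ÷ 7 = 10 full weeks with remainder 5, so 10 more Saturdays after the first → 11.

11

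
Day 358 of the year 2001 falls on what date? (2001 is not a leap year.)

Dec 24, 2001

Jan has 31 days (358 − 31 = 327 remain).
Feb has 28 days (327 − 28 = 299 remain).
Mar has 31 days (299 − 31 = 268 remain).
Apr has 30 days (268 − 30 = 238 remain).
May has 31 days (238 − 31 = 207 remain).
Jun has 30 days (207 − 30 = 177 remain).
Jul has 31 days (177 − 31 = 146 remain).
Aug has 31 days (146 − 31 = 115 remain).
Sep has 30 days (115 − 30 = 85 remain).
Oct has 31 days (85 − 31 = 54 remain).
Nov has 30 days (54 − 30 = 24 remain).
24 into Dec → Dec 24.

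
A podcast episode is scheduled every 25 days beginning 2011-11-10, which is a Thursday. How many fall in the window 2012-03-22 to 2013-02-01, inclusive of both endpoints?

12

Occurrences land 25·i days after 2011-11-10 for i = 0, 1, 2, …
2012-03-22 is 133 days after the start; 133 ÷ 25 = 5 remainder 8; since the remainder is 8, round up to i = 6. First occurrence in the window: #7 on 2012-04-08 (6×25 = 150 days in).
2013-02-01 is 449 days after the start; 449 ÷ 25 = 17 remainder 24. Last occurrence in the window: #18 on 2013-01-08.
Occurrences #7 through #18: 12 in total.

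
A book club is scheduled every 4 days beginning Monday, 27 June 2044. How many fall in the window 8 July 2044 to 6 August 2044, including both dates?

Occurrences land 4·i days after 27 June 2044 for i = 0, 1, 2, …
8 July 2044 is 11 days after the start; 11 ÷ 4 = 2 remainder 3; since the remainder is 3, round up to i = 3. First occurrence in the window: #4 on 9 July 2044 (3×4 = 12 days in).
6 August 2044 is 40 days after the start; 40 ÷ 4 = 10 remainder 0. Last occurrence in the window: #11 on 6 August 2044.
Occurrences #4 through #11: 8 in total.

8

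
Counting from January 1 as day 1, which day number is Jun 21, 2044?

Days in months before Jun: 31 + 29 + 31 + 30 + 31 = 152.
Plus 21 days into Jun → day 173.

173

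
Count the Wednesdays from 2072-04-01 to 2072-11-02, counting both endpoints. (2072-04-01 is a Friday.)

31

2072-04-01 is a Friday; the first Wednesday on or after it is 2072-04-06 (5 days later).
From 2072-04-06 to 2072-11-02: 24 + 31 + 30 + 31 + 31 + 30 + 31 + 2 = 210 days (rest of April, May, June, July, August, September, October, November).
210 ÷ 7 = 30 full weeks with remainder 0, so 30 more Wednesdays after the first → 31.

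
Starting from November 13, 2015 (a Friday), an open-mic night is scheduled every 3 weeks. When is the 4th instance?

January 15, 2016

The 4th occurrence is 3 intervals after the first: 3 × 21 = 63 days after November 13, 2015.
November has 30 days — 17 days to the end of November leaves 46.
December has 31 days (15 left).
15 days into January → January 15, 2016.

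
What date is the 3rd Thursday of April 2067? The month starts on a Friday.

2067-04-21

April 2067 begins on a Friday, so the first Thursday is April 7 (6 days later).
The 3rd Thursday is 2 weeks later: 7 + 14 = 21.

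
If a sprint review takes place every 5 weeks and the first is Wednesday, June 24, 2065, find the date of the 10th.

May 5, 2066

The 10th occurrence is 9 intervals after the first: 9 × 35 = 315 days after June 24, 2065.
June has 30 days — 6 days to the end of June leaves 309.
July has 31 days (278 left).
August has 31 days (247 left).
September has 30 days (217 left).
October has 31 days (186 left).
November has 30 days (156 left).
December has 31 days (125 left).
January has 31 days (94 left).
February has 28 days (66 left).
March has 31 days (35 left).
April has 30 days (5 left).
5 days into May → May 5, 2066.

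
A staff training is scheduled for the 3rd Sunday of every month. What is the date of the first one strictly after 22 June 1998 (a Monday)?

19 July 1998

June 1998 starts on a Monday; its first Sunday is the 7th, so the 3rd Sunday is the 21st — 21 June 1998.
That is not after 22 June 1998, so look at July 1998.
July 1998 starts on a Wednesday; its first Sunday is the 5th, so the 3rd Sunday is the 19th — 19 July 1998.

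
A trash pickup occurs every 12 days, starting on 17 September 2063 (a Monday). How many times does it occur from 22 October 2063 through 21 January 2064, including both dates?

8

Occurrences land 12·i days after 17 September 2063 for i = 0, 1, 2, …
22 October 2063 is 35 days after the start; 35 ÷ 12 = 2 remainder 11; since the remainder is 11, round up to i = 3. First occurrence in the window: #4 on 23 October 2063 (3×12 = 36 days in).
21 January 2064 is 126 days after the start; 126 ÷ 12 = 10 remainder 6. Last occurrence in the window: #11 on 15 January 2064.
Occurrences #4 through #11: 8 in total.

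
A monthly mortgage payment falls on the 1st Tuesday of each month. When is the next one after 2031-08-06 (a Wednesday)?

August 2031 starts on a Friday, so its 1st Tuesday is 2031-08-05 (4 days in).
That is not after 2031-08-06, so look at September 2031.
September 2031 starts on a Monday, so its 1st Tuesday is 2031-09-02 (1 day in).

2031-09-02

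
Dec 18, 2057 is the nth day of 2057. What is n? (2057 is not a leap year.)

Days in months before Dec: 31 + 28 + 31 + 30 + 31 + 30 + 31 + 31 + 30 + 31 + 30 = 334.
Plus 18 days into Dec → day 352.

352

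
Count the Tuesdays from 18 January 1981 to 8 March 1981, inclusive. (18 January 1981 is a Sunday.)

7

18 January 1981 is a Sunday; the first Tuesday on or after it is 20 January 1981 (2 days later).
From 20 January 1981 to 8 March 1981: 11 + 28 + 8 = 47 days (rest of January, February, March).
47 ÷ 7 = 6 full weeks with remainder 5, so 6 more Tuesdays after the first → 7.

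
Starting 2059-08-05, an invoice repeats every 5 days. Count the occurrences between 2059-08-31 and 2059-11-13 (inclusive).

Occurrences land 5·i days after 2059-08-05 for i = 0, 1, 2, …
2059-08-31 is 26 days after the start; 26 ÷ 5 = 5 remainder 1; since the remainder is 1, round up to i = 6. First occurrence in the window: #7 on 2059-09-04 (6×5 = 30 days in).
2059-11-13 is 100 days after the start; 100 ÷ 5 = 20 remainder 0. Last occurrence in the window: #21 on 2059-11-13.
Occurrences #7 through #21: 15 in total.

15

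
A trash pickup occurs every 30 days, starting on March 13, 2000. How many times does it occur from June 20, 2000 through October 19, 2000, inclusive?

Occurrences land 30·i days after March 13, 2000 for i = 0, 1, 2, …
June 20, 2000 is 99 days after the start; 99 ÷ 30 = 3 remainder 9; since the remainder is 9, round up to i = 4. First occurrence in the window: #5 on July 11, 2000 (4×30 = 120 days in).
October 19, 2000 is 220 days after the start; 220 ÷ 30 = 7 remainder 10. Last occurrence in the window: #8 on October 9, 2000.
Occurrences #5 through #8: 4 in total.

4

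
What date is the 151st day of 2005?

January has 31 days (151 − 31 = 120 remain).
February has 28 days (120 − 28 = 92 remain).
March has 31 days (92 − 31 = 61 remain).
April has 30 days (61 − 30 = 31 remain).
31 into May → May 31.

31 May 2005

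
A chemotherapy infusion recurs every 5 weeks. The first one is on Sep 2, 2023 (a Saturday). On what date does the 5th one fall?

The 5th occurrence is 4 intervals after the first: 4 × 35 = 140 days after Sep 2, 2023.
Sep has 30 days — 28 days to the end of Sep leaves 112.
Oct has 31 days (81 left).
Nov has 30 days (51 left).
Dec has 31 days (20 left).
20 days into Jan → Jan 20, 2024.

Jan 20, 2024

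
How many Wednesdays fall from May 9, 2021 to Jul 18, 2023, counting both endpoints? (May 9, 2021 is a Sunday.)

114

May 9, 2021 is a Sunday; the first Wednesday on or after it is May 12, 2021 (3 days later).
From May 12, 2021 to Jul 18, 2023: 233 + 365 + 199 = 797 days (rest of 2021, 2022, to Jul 18, 2023 in 2023).
797 ÷ 7 = 113 full weeks with remainder 6, so 113 more Wednesdays after the first → 114.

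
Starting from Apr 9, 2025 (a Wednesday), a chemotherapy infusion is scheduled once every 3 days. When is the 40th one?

Aug 4, 2025

The 40th occurrence is 39 intervals after the first: 39 × 3 = 117 days after Apr 9, 2025.
Apr has 30 days — 21 days to the end of Apr leaves 96.
May has 31 days (65 left).
Jun has 30 days (35 left).
Jul has 31 days (4 left).
4 days into Aug → Aug 4, 2025.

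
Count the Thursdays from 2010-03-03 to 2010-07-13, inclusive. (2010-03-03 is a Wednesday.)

19

2010-03-03 is a Wednesday; the first Thursday on or after it is 2010-03-04 (1 day later).
From 2010-03-04 to 2010-07-13: 27 + 30 + 31 + 30 + 13 = 131 days (rest of March, April, May, June, July).
131 ÷ 7 = 18 full weeks with remainder 5, so 18 more Thursdays after the first → 19.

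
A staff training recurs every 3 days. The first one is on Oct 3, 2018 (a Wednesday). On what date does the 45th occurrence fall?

The 45th occurrence is 44 intervals after the first: 44 × 3 = 132 days after Oct 3, 2018.
Oct has 31 days — 28 days to the end of Oct leaves 104.
Nov has 30 days (74 left).
Dec has 31 days (43 left).
Jan has 31 days (12 left).
12 days into Feb → Feb 12, 2019.

Feb 12, 2019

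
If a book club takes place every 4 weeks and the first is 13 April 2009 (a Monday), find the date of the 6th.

31 August 2009

The 6th occurrence is 5 intervals after the first: 5 × 28 = 140 days after 13 April 2009.
April has 30 days — 17 days to the end of April leaves 123.
May has 31 days (92 left).
June has 30 days (62 left).
July has 31 days (31 left).
31 days into August → 31 August 2009.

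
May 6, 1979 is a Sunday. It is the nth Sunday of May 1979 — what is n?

1st

Day 6 falls in week ⌈6/7⌉ of the month.
Days 1–7 hold the 1st Sunday, 8–14 the 2nd, 15–21 the 3rd, 22–28 the 4th, 29–31 the 5th.
6 is in the range for the 1st.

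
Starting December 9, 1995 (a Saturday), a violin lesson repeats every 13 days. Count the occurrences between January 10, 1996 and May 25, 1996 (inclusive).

Occurrences land 13·i days after December 9, 1995 for i = 0, 1, 2, …
January 10, 1996 is 32 days after the start; 32 ÷ 13 = 2 remainder 6; since the remainder is 6, round up to i = 3. First occurrence in the window: #4 on January 17, 1996 (3×13 = 39 days in).
May 25, 1996 is 168 days after the start; 168 ÷ 13 = 12 remainder 12. Last occurrence in the window: #13 on May 13, 1996.
Occurrences #4 through #13: 10 in total.

10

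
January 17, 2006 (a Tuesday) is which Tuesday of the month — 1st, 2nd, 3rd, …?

3rd

Day 17 falls in week ⌈17/7⌉ of the month.
Days 1–7 hold the 1st Tuesday, 8–14 the 2nd, 15–21 the 3rd, 22–28 the 4th, 29–31 the 5th.
17 is in the range for the 3rd.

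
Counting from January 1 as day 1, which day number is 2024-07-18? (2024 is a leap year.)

200

Days in months before July: 31 + 29 + 31 + 30 + 31 + 30 = 182.
Plus 18 days into July → day 200.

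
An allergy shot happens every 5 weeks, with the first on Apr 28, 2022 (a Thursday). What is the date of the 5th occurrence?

The 5th occurrence is 4 intervals after the first: 4 × 35 = 140 days after Apr 28, 2022.
Apr has 30 days — 2 days to the end of Apr leaves 138.
May has 31 days (107 left).
Jun has 30 days (77 left).
Jul has 31 days (46 left).
Aug has 31 days (15 left).
15 days into Sep → Sep 15, 2022.

Sep 15, 2022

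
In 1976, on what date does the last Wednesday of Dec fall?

Dec 1976 begins on a Wednesday, so the first Wednesday is Dec 1.
Dec 1976 has 31 days. Adding weeks: 1, 8, 15, 22, 29 — the last one ≤ 31 is the 29th.

Dec 29, 1976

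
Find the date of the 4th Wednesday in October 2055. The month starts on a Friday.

October 2055 begins on a Friday, so the first Wednesday is October 6 (5 days later).
The 4th Wednesday is 3 weeks later: 6 + 21 = 27.

2055-10-27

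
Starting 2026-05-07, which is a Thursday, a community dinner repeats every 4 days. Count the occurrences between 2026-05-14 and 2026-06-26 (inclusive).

Occurrences land 4·i days after 2026-05-07 for i = 0, 1, 2, …
2026-05-14 is 7 days after the start; 7 ÷ 4 = 1 remainder 3; since the remainder is 3, round up to i = 2. First occurrence in the window: #3 on 2026-05-15 (2×4 = 8 days in).
2026-06-26 is 50 days after the start; 50 ÷ 4 = 12 remainder 2. Last occurrence in the window: #13 on 2026-06-24.
Occurrences #3 through #13: 11 in total.

11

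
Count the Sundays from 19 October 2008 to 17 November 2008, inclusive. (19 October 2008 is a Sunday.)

19 October 2008 is a Sunday; the first Sunday on or after it is 19 October 2008.
From 19 October 2008 to 17 November 2008: 12 + 17 = 29 days (rest of October, November).
29 ÷ 7 = 4 full weeks with remainder 1, so 4 more Sundays after the first → 5.

5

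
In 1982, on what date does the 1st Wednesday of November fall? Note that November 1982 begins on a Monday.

November 1982 begins on a Monday, so the first Wednesday is November 3 (2 days later).

1982-11-03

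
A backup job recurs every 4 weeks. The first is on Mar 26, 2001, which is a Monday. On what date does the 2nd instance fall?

The 2nd occurrence is 1 interval after the first: 1 × 28 = 28 days after Mar 26, 2001.
Mar has 31 days — 5 days to the end of Mar leaves 23.
23 days into Apr → Apr 23, 2001.

Apr 23, 2001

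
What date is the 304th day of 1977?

1977-10-31

January has 31 days (304 − 31 = 273 remain).
February has 28 days (273 − 28 = 245 remain).
March has 31 days (245 − 31 = 214 remain).
April has 30 days (214 − 30 = 184 remain).
May has 31 days (184 − 31 = 153 remain).
June has 30 days (153 − 30 = 123 remain).
July has 31 days (123 − 31 = 92 remain).
August has 31 days (92 − 31 = 61 remain).
September has 30 days (61 − 30 = 31 remain).
31 into October → October 31.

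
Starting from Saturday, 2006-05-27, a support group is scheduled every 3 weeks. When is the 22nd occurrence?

The 22nd occurrence is 21 intervals after the first: 21 × 21 = 441 days after 2006-05-27.
May has 31 days — 4 days to the end of May leaves 437.
From end of May to end of 2006 is 214 days (223 left).
January has 31 days (192 left).
February has 28 days (164 left).
March has 31 days (133 left).
April has 30 days (103 left).
May has 31 days (72 left).
June has 30 days (42 left).
July has 31 days (11 left).
11 days into August → 2007-08-11.

2007-08-11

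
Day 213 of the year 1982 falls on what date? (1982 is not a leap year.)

Jan has 31 days (213 − 31 = 182 remain).
Feb has 28 days (182 − 28 = 154 remain).
Mar has 31 days (154 − 31 = 123 remain).
Apr has 30 days (123 − 30 = 93 remain).
May has 31 days (93 − 31 = 62 remain).
Jun has 30 days (62 − 30 = 32 remain).
Jul has 31 days (32 − 31 = 1 remain).
1 into Aug → Aug 1.

Aug 1, 1982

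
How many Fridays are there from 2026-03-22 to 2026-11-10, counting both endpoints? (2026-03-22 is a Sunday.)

33

2026-03-22 is a Sunday; the first Friday on or after it is 2026-03-27 (5 days later).
From 2026-03-27 to 2026-11-10: 4 + 30 + 31 + 30 + 31 + 31 + 30 + 31 + 10 = 228 days (rest of March, April, May, June, July, August, September, October, November).
228 ÷ 7 = 32 full weeks with remainder 4, so 32 more Fridays after the first → 33.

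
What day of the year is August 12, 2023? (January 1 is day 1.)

Days in months before August: 31 + 28 + 31 + 30 + 31 + 30 + 31 = 212.
Plus 12 days into August → day 224.

224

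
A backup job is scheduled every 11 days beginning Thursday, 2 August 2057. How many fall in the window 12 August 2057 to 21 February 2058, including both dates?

Occurrences land 11·i days after 2 August 2057 for i = 0, 1, 2, …
12 August 2057 is 10 days after the start; 10 ÷ 11 = 0 remainder 10; since the remainder is 10, round up to i = 1. First occurrence in the window: #2 on 13 August 2057 (1×11 = 11 days in).
21 February 2058 is 203 days after the start; 203 ÷ 11 = 18 remainder 5. Last occurrence in the window: #19 on 16 February 2058.
Occurrences #2 through #19: 18 in total.

18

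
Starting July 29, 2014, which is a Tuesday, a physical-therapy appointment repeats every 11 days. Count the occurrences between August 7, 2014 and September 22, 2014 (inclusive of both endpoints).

Occurrences land 11·i days after July 29, 2014 for i = 0, 1, 2, …
August 7, 2014 is 9 days after the start; 9 ÷ 11 = 0 remainder 9; since the remainder is 9, round up to i = 1. First occurrence in the window: #2 on August 9, 2014 (1×11 = 11 days in).
September 22, 2014 is 55 days after the start; 55 ÷ 11 = 5 remainder 0. Last occurrence in the window: #6 on September 22, 2014.
Occurrences #2 through #6: 5 in total.

5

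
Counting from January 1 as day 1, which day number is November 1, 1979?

305

Days in months before November: 31 + 28 + 31 + 30 + 31 + 30 + 31 + 31 + 30 + 31 = 304.
Plus 1 day into November → day 305.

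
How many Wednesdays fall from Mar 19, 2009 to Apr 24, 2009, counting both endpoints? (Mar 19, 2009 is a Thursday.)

Mar 19, 2009 is a Thursday; the first Wednesday on or after it is Mar 25, 2009 (6 days later).
From Mar 25, 2009 to Apr 24, 2009: 6 + 24 = 30 days (rest of Mar, Apr).
30 ÷ 7 = 4 full weeks with remainder 2, so 4 more Wednesdays after the first → 5.

5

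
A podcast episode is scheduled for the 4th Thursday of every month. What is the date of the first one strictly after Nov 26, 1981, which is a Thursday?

Nov 1981 starts on a Sunday; its first Thursday is the 5th, so the 4th Thursday is the 26th — Nov 26, 1981.
That is not after Nov 26, 1981, so look at Dec 1981.
Dec 1981 starts on a Tuesday; its first Thursday is the 3rd, so the 4th Thursday is the 24th — Dec 24, 1981.

Dec 24, 1981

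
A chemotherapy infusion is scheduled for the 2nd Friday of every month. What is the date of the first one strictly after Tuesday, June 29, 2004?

June 2004 starts on a Tuesday; its first Friday is the 4th, so the 2nd Friday is the 11th — June 11, 2004.
That is not after June 29, 2004, so look at July 2004.
July 2004 starts on a Thursday; its first Friday is the 2nd, so the 2nd Friday is the 9th — July 9, 2004.

July 9, 2004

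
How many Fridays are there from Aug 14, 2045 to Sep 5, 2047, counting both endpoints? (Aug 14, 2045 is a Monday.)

107

Aug 14, 2045 is a Monday; the first Friday on or after it is Aug 18, 2045 (4 days later).
From Aug 18, 2045 to Sep 5, 2047: 135 + 365 + 248 = 748 days (rest of 2045, 2046, to Sep 5, 2047 in 2047).
748 ÷ 7 = 106 full weeks with remainder 6, so 106 more Fridays after the first → 107.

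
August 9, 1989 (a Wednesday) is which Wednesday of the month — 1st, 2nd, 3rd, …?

2nd

Day 9 falls in week ⌈9/7⌉ of the month.
Days 1–7 hold the 1st Wednesday, 8–14 the 2nd, 15–21 the 3rd, 22–28 the 4th, 29–31 the 5th.
9 is in the range for the 2nd.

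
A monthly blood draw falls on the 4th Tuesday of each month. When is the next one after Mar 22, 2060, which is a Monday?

Mar 2060 starts on a Monday; its first Tuesday is the 2nd, so the 4th Tuesday is the 23rd — Mar 23, 2060.
Mar 23, 2060 is after Mar 22, 2060, so that is the next one.

Mar 23, 2060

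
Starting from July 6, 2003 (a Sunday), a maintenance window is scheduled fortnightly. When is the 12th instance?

December 7, 2003

The 12th occurrence is 11 intervals after the first: 11 × 14 = 154 days after July 6, 2003.
July has 31 days — 25 days to the end of July leaves 129.
August has 31 days (98 left).
September has 30 days (68 left).
October has 31 days (37 left).
November has 30 days (7 left).
7 days into December → December 7, 2003.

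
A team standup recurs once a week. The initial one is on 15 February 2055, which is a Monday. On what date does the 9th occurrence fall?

The 9th occurrence is 8 intervals after the first: 8 × 7 = 56 days after 15 February 2055.
February has 28 days — 13 days to the end of February leaves 43.
March has 31 days (12 left).
12 days into April → 12 April 2055.

12 April 2055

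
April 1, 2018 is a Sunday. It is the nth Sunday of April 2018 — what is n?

1st

Day 1 falls in week ⌈1/7⌉ of the month.
Days 1–7 hold the 1st Sunday, 8–14 the 2nd, 15–21 the 3rd, 22–28 the 4th, 29–31 the 5th.
1 is in the range for the 1st.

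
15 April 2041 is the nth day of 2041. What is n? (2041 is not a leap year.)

Days in months before April: 31 + 28 + 31 = 90.
Plus 15 days into April → day 105.

105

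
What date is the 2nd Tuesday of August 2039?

August 2039 begins on a Monday, so the first Tuesday is August 2 (1 day later).
The 2nd Tuesday is 1 weeks later: 2 + 7 = 9.

August 9, 2039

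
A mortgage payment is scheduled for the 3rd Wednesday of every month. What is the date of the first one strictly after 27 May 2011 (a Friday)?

15 June 2011

May 2011 starts on a Sunday; its first Wednesday is the 4th, so the 3rd Wednesday is the 18th — 18 May 2011.
That is not after 27 May 2011, so look at June 2011.
June 2011 starts on a Wednesday; its first Wednesday is the 1st, so the 3rd Wednesday is the 15th — 15 June 2011.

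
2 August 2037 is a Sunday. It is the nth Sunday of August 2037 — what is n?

Day 2 falls in week ⌈2/7⌉ of the month.
Days 1–7 hold the 1st Sunday, 8–14 the 2nd, 15–21 the 3rd, 22–28 the 4th, 29–31 the 5th.
2 is in the range for the 1st.

1st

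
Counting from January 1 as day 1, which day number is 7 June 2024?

159

Days in months before June: 31 + 29 + 31 + 30 + 31 = 152.
Plus 7 days into June → day 159.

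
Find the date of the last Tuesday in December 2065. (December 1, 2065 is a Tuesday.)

29 December 2065

December 2065 begins on a Tuesday, so the first Tuesday is December 1.
December 2065 has 31 days. Adding weeks: 1, 8, 15, 22, 29 — the last one ≤ 31 is the 29th.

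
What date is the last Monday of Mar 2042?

Mar 31, 2042

Mar 2042 begins on a Saturday, so the first Monday is Mar 3 (2 days later).
Mar 2042 has 31 days. Adding weeks: 3, 10, 17, 24, 31 — the last one ≤ 31 is the 31st.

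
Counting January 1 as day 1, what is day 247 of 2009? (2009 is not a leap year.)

Sep 4, 2009

Jan has 31 days (247 − 31 = 216 remain).
Feb has 28 days (216 − 28 = 188 remain).
Mar has 31 days (188 − 31 = 157 remain).
Apr has 30 days (157 − 30 = 127 remain).
May has 31 days (127 − 31 = 96 remain).
Jun has 30 days (96 − 30 = 66 remain).
Jul has 31 days (66 − 31 = 35 remain).
Aug has 31 days (35 − 31 = 4 remain).
4 into Sep → Sep 4.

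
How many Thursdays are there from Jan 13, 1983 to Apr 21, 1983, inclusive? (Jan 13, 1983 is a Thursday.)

Jan 13, 1983 is a Thursday; the first Thursday on or after it is Jan 13, 1983.
From Jan 13, 1983 to Apr 21, 1983: 18 + 28 + 31 + 21 = 98 days (rest of Jan, Feb, Mar, Apr).
98 ÷ 7 = 14 full weeks with remainder 0, so 14 more Thursdays after the first → 15.

15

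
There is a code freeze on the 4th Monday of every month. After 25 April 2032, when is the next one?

April 2032 starts on a Thursday; its first Monday is the 5th, so the 4th Monday is the 26th — 26 April 2032.
26 April 2032 is after 25 April 2032, so that is the next one.

26 April 2032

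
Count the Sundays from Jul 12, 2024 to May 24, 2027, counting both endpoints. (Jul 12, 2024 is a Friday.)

150

Jul 12, 2024 is a Friday; the first Sunday on or after it is Jul 14, 2024 (2 days later).
From Jul 14, 2024 to May 24, 2027: 170 + 365 + 365 + 144 = 1044 days (rest of 2024, 2025, 2026, to May 24, 2027 in 2027).
1044 ÷ 7 = 149 full weeks with remainder 1, so 149 more Sundays after the first → 150.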